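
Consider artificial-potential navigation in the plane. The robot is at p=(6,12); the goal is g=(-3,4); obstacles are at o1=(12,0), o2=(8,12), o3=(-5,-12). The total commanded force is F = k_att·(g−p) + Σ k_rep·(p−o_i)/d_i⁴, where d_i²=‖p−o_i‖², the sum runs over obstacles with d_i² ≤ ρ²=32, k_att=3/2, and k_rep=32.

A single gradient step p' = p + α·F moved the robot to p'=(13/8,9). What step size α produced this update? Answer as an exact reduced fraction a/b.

F_att = 3/2·(g−p) = 3/2·(-9,-8) = (-13.5000,-12.0000)
o1: d²=180 > ρ²=32 → inactive
o2: d²=4 ≤ ρ²=32; F_rep = 32·(-2,0)/4² = (-4.0000,0.0000)
o3: d²=697 > ρ²=32 → inactive
F = F_att + ΣF_rep = (-17.5000,-12.0000)
Δp = p'−p = (-4.3750,-3.0000); α = Δx/Fx = (-35/8) / (-35/2) = 1/4
check: Δy/Fy = (-3) / (-12) = 1/4 ✓

α = 1/4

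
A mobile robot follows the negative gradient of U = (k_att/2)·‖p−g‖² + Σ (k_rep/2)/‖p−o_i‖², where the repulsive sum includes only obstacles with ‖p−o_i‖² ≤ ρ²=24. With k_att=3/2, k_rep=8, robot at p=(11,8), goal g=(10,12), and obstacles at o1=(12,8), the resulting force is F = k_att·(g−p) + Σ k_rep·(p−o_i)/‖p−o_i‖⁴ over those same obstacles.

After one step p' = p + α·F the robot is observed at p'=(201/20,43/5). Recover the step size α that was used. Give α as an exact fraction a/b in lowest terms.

F_att = 3/2·(g−p) = 3/2·(-1,4) = (-1.5000,6.0000)
o1: d²=1 ≤ ρ²=24; F_rep = 8·(-1,0)/1² = (-8.0000,0.0000)
F = F_att + ΣF_rep = (-9.5000,6.0000)
Δp = p'−p = (-0.9500,0.6000); α = Δx/Fx = (-19/20) / (-19/2) = 1/10
check: Δy/Fy = (3/5) / (6) = 1/10 ✓

α = 1/10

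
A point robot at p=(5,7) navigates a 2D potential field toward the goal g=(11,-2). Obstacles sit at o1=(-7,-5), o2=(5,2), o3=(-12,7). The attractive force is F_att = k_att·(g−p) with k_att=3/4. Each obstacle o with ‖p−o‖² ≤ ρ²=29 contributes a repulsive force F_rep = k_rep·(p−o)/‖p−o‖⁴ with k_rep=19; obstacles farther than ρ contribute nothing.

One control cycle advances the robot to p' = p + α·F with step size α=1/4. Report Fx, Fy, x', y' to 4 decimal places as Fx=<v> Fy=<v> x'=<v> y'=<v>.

F_att = 3/4·(g−p) = 3/4·(6,-9) = (4.5000,-6.7500)
o1: d²=288 > ρ²=29 → inactive
o2: d²=25 ≤ ρ²=29; F_rep = 19·(0,5)/25² = (0.0000,0.1520)
o3: d²=289 > ρ²=29 → inactive
F = F_att + ΣF_rep = (4.5000,-6.5980)
p' = p + 1/4·F = (6.1250,5.3505)

Fx=4.5000 Fy=-6.5980 x'=6.1250 y'=5.3505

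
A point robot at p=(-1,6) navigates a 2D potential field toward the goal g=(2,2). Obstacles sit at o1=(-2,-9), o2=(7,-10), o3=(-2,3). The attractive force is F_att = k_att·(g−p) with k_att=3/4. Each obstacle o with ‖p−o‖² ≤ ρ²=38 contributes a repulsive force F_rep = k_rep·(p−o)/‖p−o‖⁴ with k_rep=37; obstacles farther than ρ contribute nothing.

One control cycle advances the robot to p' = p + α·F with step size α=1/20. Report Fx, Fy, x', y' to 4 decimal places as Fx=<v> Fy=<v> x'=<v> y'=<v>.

Fx=2.6200 Fy=-1.8900 x'=-0.8690 y'=5.9055

F_att = 3/4·(g−p) = 3/4·(3,-4) = (2.2500,-3.0000)
o1: d²=226 > ρ²=38 → inactive
o2: d²=320 > ρ²=38 → inactive
o3: d²=10 ≤ ρ²=38; F_rep = 37·(1,3)/10² = (0.3700,1.1100)
F = F_att + ΣF_rep = (2.6200,-1.8900)
p' = p + 1/20·F = (-0.8690,5.9055)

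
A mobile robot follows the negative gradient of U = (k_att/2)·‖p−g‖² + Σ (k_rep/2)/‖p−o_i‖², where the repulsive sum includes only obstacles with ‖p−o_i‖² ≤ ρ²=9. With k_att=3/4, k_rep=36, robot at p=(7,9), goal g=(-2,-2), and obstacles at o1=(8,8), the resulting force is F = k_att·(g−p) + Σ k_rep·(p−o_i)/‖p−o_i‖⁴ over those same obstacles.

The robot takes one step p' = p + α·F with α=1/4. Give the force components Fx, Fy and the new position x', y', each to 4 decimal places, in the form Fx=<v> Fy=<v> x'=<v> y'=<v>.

F_att = 3/4·(g−p) = 3/4·(-9,-11) = (-6.7500,-8.2500)
o1: d²=2 ≤ ρ²=9; F_rep = 36·(-1,1)/2² = (-9.0000,9.0000)
F = F_att + ΣF_rep = (-15.7500,0.7500)
p' = p + 1/4·F = (3.0625,9.1875)

Fx=-15.7500 Fy=0.7500 x'=3.0625 y'=9.1875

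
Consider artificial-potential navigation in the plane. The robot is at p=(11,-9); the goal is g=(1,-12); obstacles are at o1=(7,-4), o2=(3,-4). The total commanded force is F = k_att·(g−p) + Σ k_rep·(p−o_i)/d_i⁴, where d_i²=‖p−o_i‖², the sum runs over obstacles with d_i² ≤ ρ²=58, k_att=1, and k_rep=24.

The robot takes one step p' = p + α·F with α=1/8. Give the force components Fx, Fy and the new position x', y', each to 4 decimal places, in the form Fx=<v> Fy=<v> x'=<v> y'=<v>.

F_att = 1·(g−p) = 1·(-10,-3) = (-10.0000,-3.0000)
o1: d²=41 ≤ ρ²=58; F_rep = 24·(4,-5)/41² = (0.0571,-0.0714)
o2: d²=89 > ρ²=58 → inactive
F = F_att + ΣF_rep = (-9.9429,-3.0714)
p' = p + 1/8·F = (9.7571,-9.3839)

Fx=-9.9429 Fy=-3.0714 x'=9.7571 y'=-9.3839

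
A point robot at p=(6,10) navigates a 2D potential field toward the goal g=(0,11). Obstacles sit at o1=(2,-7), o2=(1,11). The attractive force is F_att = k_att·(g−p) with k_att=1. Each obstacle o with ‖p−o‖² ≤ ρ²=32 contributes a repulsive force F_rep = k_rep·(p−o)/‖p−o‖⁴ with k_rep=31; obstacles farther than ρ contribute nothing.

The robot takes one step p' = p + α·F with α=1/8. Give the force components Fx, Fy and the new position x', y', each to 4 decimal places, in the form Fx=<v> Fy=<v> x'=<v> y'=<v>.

Fx=-5.7707 Fy=0.9541 x'=5.2787 y'=10.1193

F_att = 1·(g−p) = 1·(-6,1) = (-6.0000,1.0000)
o1: d²=305 > ρ²=32 → inactive
o2: d²=26 ≤ ρ²=32; F_rep = 31·(5,-1)/26² = (0.2293,-0.0459)
F = F_att + ΣF_rep = (-5.7707,0.9541)
p' = p + 1/8·F = (5.2787,10.1193)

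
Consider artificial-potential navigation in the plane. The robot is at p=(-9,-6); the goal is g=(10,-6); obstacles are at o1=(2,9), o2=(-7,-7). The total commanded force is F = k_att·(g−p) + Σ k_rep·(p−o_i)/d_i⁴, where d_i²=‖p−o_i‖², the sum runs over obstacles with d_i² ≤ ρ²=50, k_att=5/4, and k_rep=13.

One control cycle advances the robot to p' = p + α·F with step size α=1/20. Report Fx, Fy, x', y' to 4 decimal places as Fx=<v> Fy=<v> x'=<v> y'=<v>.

Fx=22.7100 Fy=0.5200 x'=-7.8645 y'=-5.9740

F_att = 5/4·(g−p) = 5/4·(19,0) = (23.7500,0.0000)
o1: d²=346 > ρ²=50 → inactive
o2: d²=5 ≤ ρ²=50; F_rep = 13·(-2,1)/5² = (-1.0400,0.5200)
F = F_att + ΣF_rep = (22.7100,0.5200)
p' = p + 1/20·F = (-7.8645,-5.9740)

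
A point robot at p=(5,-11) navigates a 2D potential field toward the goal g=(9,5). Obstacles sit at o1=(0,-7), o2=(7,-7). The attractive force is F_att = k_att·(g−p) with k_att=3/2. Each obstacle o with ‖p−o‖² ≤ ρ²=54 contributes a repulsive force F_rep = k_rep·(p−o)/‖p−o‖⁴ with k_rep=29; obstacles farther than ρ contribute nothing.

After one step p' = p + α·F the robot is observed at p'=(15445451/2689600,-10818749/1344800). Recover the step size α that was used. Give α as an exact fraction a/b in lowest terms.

F_att = 3/2·(g−p) = 3/2·(4,16) = (6.0000,24.0000)
o1: d²=41 ≤ ρ²=54; F_rep = 29·(5,-4)/41² = (0.0863,-0.0690)
o2: d²=20 ≤ ρ²=54; F_rep = 29·(-2,-4)/20² = (-0.1450,-0.2900)
F = F_att + ΣF_rep = (5.9413,23.6410)
Δp = p'−p = (0.7427,2.9551); α = Δx/Fx = (1997451/2689600) / (1997451/336200) = 1/8
check: Δy/Fy = (3974051/1344800) / (3974051/168100) = 1/8 ✓

α = 1/8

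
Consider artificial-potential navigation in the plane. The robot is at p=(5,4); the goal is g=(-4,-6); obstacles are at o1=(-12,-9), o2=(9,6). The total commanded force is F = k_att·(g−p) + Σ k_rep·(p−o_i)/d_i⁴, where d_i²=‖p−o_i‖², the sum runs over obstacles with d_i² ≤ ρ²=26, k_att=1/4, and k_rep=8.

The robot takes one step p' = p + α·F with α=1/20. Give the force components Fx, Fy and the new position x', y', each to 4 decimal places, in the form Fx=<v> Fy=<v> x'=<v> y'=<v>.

F_att = 1/4·(g−p) = 1/4·(-9,-10) = (-2.2500,-2.5000)
o1: d²=458 > ρ²=26 → inactive
o2: d²=20 ≤ ρ²=26; F_rep = 8·(-4,-2)/20² = (-0.0800,-0.0400)
F = F_att + ΣF_rep = (-2.3300,-2.5400)
p' = p + 1/20·F = (4.8835,3.8730)

Fx=-2.3300 Fy=-2.5400 x'=4.8835 y'=3.8730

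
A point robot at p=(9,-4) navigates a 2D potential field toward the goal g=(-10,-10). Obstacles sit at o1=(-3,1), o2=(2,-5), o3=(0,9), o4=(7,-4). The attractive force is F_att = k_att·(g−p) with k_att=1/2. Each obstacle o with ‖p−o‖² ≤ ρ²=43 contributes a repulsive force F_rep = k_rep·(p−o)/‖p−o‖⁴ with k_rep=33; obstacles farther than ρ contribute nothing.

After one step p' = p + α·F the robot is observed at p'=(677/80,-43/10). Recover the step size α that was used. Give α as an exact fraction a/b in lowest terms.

α = 1/10

F_att = 1/2·(g−p) = 1/2·(-19,-6) = (-9.5000,-3.0000)
o1: d²=169 > ρ²=43 → inactive
o2: d²=50 > ρ²=43 → inactive
o3: d²=250 > ρ²=43 → inactive
o4: d²=4 ≤ ρ²=43; F_rep = 33·(2,0)/4² = (4.1250,0.0000)
F = F_att + ΣF_rep = (-5.3750,-3.0000)
Δp = p'−p = (-0.5375,-0.3000); α = Δx/Fx = (-43/80) / (-43/8) = 1/10
check: Δy/Fy = (-3/10) / (-3) = 1/10 ✓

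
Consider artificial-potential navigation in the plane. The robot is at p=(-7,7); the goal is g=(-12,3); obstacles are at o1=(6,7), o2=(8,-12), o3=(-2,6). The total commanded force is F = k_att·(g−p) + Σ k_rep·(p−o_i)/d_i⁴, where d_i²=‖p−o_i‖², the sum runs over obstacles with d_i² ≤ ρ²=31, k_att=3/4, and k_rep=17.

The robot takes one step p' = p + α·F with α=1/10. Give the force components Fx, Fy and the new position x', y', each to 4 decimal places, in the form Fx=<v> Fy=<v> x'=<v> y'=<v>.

F_att = 3/4·(g−p) = 3/4·(-5,-4) = (-3.7500,-3.0000)
o1: d²=169 > ρ²=31 → inactive
o2: d²=586 > ρ²=31 → inactive
o3: d²=26 ≤ ρ²=31; F_rep = 17·(-5,1)/26² = (-0.1257,0.0251)
F = F_att + ΣF_rep = (-3.8757,-2.9749)
p' = p + 1/10·F = (-7.3876,6.7025)

Fx=-3.8757 Fy=-2.9749 x'=-7.3876 y'=6.7025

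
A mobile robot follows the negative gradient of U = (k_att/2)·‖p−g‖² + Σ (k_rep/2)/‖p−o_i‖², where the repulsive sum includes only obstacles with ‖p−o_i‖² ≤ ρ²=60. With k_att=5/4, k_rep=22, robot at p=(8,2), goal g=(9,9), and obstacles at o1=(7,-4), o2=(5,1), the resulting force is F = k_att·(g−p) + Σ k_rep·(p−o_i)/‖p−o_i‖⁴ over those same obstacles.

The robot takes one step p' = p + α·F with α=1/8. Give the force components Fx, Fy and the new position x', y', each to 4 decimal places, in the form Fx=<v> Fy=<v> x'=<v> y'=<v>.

F_att = 5/4·(g−p) = 5/4·(1,7) = (1.2500,8.7500)
o1: d²=37 ≤ ρ²=60; F_rep = 22·(1,6)/37² = (0.0161,0.0964)
o2: d²=10 ≤ ρ²=60; F_rep = 22·(3,1)/10² = (0.6600,0.2200)
F = F_att + ΣF_rep = (1.9261,9.0664)
p' = p + 1/8·F = (8.2408,3.1333)

Fx=1.9261 Fy=9.0664 x'=8.2408 y'=3.1333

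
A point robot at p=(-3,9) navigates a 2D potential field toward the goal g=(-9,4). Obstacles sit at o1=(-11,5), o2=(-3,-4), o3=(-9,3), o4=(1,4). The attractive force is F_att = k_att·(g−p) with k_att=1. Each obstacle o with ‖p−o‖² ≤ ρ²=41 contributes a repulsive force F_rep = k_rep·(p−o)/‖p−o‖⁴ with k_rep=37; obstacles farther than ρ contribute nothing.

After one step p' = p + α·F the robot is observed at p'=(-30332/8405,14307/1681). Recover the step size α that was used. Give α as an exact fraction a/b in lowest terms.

F_att = 1·(g−p) = 1·(-6,-5) = (-6.0000,-5.0000)
o1: d²=80 > ρ²=41 → inactive
o2: d²=169 > ρ²=41 → inactive
o3: d²=72 > ρ²=41 → inactive
o4: d²=41 ≤ ρ²=41; F_rep = 37·(-4,5)/41² = (-0.0880,0.1101)
F = F_att + ΣF_rep = (-6.0880,-4.8899)
Δp = p'−p = (-0.6088,-0.4890); α = Δx/Fx = (-5117/8405) / (-10234/1681) = 1/10
check: Δy/Fy = (-822/1681) / (-8220/1681) = 1/10 ✓

α = 1/10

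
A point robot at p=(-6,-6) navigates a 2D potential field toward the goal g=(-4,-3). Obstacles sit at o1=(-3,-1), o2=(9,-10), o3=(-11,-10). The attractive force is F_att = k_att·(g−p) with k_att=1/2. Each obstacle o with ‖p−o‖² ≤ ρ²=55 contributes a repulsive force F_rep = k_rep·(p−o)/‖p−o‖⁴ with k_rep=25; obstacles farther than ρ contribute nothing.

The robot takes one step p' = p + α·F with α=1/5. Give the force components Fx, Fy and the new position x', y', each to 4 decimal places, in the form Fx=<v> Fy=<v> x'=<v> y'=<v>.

F_att = 1/2·(g−p) = 1/2·(2,3) = (1.0000,1.5000)
o1: d²=34 ≤ ρ²=55; F_rep = 25·(-3,-5)/34² = (-0.0649,-0.1081)
o2: d²=241 > ρ²=55 → inactive
o3: d²=41 ≤ ρ²=55; F_rep = 25·(5,4)/41² = (0.0744,0.0595)
F = F_att + ΣF_rep = (1.0095,1.4514)
p' = p + 1/5·F = (-5.7981,-5.7097)

Fx=1.0095 Fy=1.4514 x'=-5.7981 y'=-5.7097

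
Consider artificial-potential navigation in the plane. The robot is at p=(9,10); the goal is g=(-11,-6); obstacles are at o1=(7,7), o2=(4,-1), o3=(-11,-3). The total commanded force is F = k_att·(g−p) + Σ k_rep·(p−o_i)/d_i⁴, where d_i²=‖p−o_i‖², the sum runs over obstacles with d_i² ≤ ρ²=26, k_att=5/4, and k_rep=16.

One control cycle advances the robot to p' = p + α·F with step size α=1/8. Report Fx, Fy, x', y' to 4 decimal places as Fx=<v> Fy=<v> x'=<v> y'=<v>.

F_att = 5/4·(g−p) = 5/4·(-20,-16) = (-25.0000,-20.0000)
o1: d²=13 ≤ ρ²=26; F_rep = 16·(2,3)/13² = (0.1893,0.2840)
o2: d²=146 > ρ²=26 → inactive
o3: d²=569 > ρ²=26 → inactive
F = F_att + ΣF_rep = (-24.8107,-19.7160)
p' = p + 1/8·F = (5.8987,7.5355)

Fx=-24.8107 Fy=-19.7160 x'=5.8987 y'=7.5355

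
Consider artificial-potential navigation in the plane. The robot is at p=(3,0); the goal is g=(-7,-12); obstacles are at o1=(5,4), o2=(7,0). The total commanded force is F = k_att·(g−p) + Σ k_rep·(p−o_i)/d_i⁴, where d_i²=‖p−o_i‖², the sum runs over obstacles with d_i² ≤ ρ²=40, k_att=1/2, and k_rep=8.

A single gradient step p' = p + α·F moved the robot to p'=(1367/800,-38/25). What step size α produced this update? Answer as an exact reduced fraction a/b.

α = 1/4

F_att = 1/2·(g−p) = 1/2·(-10,-12) = (-5.0000,-6.0000)
o1: d²=20 ≤ ρ²=40; F_rep = 8·(-2,-4)/20² = (-0.0400,-0.0800)
o2: d²=16 ≤ ρ²=40; F_rep = 8·(-4,0)/16² = (-0.1250,0.0000)
F = F_att + ΣF_rep = (-5.1650,-6.0800)
Δp = p'−p = (-1.2913,-1.5200); α = Δx/Fx = (-1033/800) / (-1033/200) = 1/4
check: Δy/Fy = (-38/25) / (-152/25) = 1/4 ✓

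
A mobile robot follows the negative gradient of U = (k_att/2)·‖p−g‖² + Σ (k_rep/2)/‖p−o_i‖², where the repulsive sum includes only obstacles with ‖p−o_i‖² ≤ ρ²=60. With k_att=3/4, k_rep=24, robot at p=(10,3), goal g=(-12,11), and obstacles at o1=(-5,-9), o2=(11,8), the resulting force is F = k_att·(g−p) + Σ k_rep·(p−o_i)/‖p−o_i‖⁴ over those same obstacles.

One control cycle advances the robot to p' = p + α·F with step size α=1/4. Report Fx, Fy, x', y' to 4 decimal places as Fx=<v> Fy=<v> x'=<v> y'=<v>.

F_att = 3/4·(g−p) = 3/4·(-22,8) = (-16.5000,6.0000)
o1: d²=369 > ρ²=60 → inactive
o2: d²=26 ≤ ρ²=60; F_rep = 24·(-1,-5)/26² = (-0.0355,-0.1775)
F = F_att + ΣF_rep = (-16.5355,5.8225)
p' = p + 1/4·F = (5.8661,4.4556)

Fx=-16.5355 Fy=5.8225 x'=5.8661 y'=4.4556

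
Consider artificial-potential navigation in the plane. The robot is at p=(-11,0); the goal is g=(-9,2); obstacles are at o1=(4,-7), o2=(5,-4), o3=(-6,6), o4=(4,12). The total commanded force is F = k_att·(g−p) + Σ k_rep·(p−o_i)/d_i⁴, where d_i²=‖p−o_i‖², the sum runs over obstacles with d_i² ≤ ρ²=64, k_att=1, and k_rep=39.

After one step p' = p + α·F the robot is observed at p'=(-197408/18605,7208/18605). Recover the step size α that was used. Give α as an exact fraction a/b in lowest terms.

F_att = 1·(g−p) = 1·(2,2) = (2.0000,2.0000)
o1: d²=274 > ρ²=64 → inactive
o2: d²=272 > ρ²=64 → inactive
o3: d²=61 ≤ ρ²=64; F_rep = 39·(-5,-6)/61² = (-0.0524,-0.0629)
o4: d²=369 > ρ²=64 → inactive
F = F_att + ΣF_rep = (1.9476,1.9371)
Δp = p'−p = (0.3895,0.3874); α = Δx/Fx = (7247/18605) / (7247/3721) = 1/5
check: Δy/Fy = (7208/18605) / (7208/3721) = 1/5 ✓

α = 1/5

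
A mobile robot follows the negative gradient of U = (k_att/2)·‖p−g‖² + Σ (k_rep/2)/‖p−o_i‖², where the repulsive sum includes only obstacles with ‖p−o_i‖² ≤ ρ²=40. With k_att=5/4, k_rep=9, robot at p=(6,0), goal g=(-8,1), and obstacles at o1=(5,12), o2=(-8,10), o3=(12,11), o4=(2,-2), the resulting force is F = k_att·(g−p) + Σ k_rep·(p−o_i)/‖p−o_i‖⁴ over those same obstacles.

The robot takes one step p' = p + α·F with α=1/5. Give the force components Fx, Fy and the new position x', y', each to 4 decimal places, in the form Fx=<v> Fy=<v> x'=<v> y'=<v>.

Fx=-17.4100 Fy=1.2950 x'=2.5180 y'=0.2590

F_att = 5/4·(g−p) = 5/4·(-14,1) = (-17.5000,1.2500)
o1: d²=145 > ρ²=40 → inactive
o2: d²=296 > ρ²=40 → inactive
o3: d²=157 > ρ²=40 → inactive
o4: d²=20 ≤ ρ²=40; F_rep = 9·(4,2)/20² = (0.0900,0.0450)
F = F_att + ΣF_rep = (-17.4100,1.2950)
p' = p + 1/5·F = (2.5180,0.2590)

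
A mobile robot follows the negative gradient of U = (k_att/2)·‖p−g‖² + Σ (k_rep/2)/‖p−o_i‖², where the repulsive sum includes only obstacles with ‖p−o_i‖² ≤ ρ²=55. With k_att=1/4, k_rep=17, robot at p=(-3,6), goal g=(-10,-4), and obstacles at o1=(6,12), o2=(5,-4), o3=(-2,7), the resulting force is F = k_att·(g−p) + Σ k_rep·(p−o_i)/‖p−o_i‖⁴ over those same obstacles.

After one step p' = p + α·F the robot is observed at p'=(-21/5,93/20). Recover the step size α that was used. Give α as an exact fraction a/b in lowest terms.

α = 1/5

F_att = 1/4·(g−p) = 1/4·(-7,-10) = (-1.7500,-2.5000)
o1: d²=117 > ρ²=55 → inactive
o2: d²=164 > ρ²=55 → inactive
o3: d²=2 ≤ ρ²=55; F_rep = 17·(-1,-1)/2² = (-4.2500,-4.2500)
F = F_att + ΣF_rep = (-6.0000,-6.7500)
Δp = p'−p = (-1.2000,-1.3500); α = Δx/Fx = (-6/5) / (-6) = 1/5
check: Δy/Fy = (-27/20) / (-27/4) = 1/5 ✓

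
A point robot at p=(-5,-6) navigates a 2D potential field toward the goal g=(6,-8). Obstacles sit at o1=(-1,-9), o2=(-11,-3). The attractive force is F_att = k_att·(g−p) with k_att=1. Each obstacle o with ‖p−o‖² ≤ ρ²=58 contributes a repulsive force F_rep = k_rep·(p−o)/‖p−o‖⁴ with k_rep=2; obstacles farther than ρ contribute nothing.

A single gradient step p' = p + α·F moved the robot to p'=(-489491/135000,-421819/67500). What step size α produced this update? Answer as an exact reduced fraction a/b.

F_att = 1·(g−p) = 1·(11,-2) = (11.0000,-2.0000)
o1: d²=25 ≤ ρ²=58; F_rep = 2·(-4,3)/25² = (-0.0128,0.0096)
o2: d²=45 ≤ ρ²=58; F_rep = 2·(6,-3)/45² = (0.0059,-0.0030)
F = F_att + ΣF_rep = (10.9931,-1.9934)
Δp = p'−p = (1.3741,-0.2492); α = Δx/Fx = (185509/135000) / (185509/16875) = 1/8
check: Δy/Fy = (-16819/67500) / (-33638/16875) = 1/8 ✓

α = 1/8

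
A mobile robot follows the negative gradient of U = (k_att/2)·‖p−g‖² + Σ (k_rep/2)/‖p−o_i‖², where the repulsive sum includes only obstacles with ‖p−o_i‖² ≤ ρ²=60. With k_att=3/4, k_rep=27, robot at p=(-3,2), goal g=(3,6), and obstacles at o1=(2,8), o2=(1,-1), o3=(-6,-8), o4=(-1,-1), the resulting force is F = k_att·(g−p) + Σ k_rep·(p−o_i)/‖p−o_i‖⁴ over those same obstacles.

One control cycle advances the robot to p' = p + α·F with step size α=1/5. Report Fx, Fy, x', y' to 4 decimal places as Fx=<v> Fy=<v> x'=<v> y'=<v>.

Fx=4.0077 Fy=3.6089 x'=-2.1985 y'=2.7218

F_att = 3/4·(g−p) = 3/4·(6,4) = (4.5000,3.0000)
o1: d²=61 > ρ²=60 → inactive
o2: d²=25 ≤ ρ²=60; F_rep = 27·(-4,3)/25² = (-0.1728,0.1296)
o3: d²=109 > ρ²=60 → inactive
o4: d²=13 ≤ ρ²=60; F_rep = 27·(-2,3)/13² = (-0.3195,0.4793)
F = F_att + ΣF_rep = (4.0077,3.6089)
p' = p + 1/5·F = (-2.1985,2.7218)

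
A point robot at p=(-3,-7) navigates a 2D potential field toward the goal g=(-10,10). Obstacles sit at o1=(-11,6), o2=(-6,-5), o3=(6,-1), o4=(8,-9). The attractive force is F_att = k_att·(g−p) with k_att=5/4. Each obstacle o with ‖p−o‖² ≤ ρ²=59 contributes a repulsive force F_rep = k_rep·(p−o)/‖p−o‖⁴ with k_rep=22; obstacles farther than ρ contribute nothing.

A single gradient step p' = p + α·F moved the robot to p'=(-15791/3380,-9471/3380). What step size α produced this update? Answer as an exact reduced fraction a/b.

F_att = 5/4·(g−p) = 5/4·(-7,17) = (-8.7500,21.2500)
o1: d²=233 > ρ²=59 → inactive
o2: d²=13 ≤ ρ²=59; F_rep = 22·(3,-2)/13² = (0.3905,-0.2604)
o3: d²=117 > ρ²=59 → inactive
o4: d²=125 > ρ²=59 → inactive
F = F_att + ΣF_rep = (-8.3595,20.9896)
Δp = p'−p = (-1.6719,4.1979); α = Δx/Fx = (-5651/3380) / (-5651/676) = 1/5
check: Δy/Fy = (14189/3380) / (14189/676) = 1/5 ✓

α = 1/5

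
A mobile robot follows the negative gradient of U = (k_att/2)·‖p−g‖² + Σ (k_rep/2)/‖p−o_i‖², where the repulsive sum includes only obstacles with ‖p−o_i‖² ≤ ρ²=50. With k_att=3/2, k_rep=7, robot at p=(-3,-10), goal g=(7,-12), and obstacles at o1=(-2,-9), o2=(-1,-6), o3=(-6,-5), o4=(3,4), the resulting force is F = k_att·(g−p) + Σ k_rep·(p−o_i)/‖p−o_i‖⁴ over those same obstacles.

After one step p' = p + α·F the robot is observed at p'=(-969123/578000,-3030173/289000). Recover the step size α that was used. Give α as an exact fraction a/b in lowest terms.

F_att = 3/2·(g−p) = 3/2·(10,-2) = (15.0000,-3.0000)
o1: d²=2 ≤ ρ²=50; F_rep = 7·(-1,-1)/2² = (-1.7500,-1.7500)
o2: d²=20 ≤ ρ²=50; F_rep = 7·(-2,-4)/20² = (-0.0350,-0.0700)
o3: d²=34 ≤ ρ²=50; F_rep = 7·(3,-5)/34² = (0.0182,-0.0303)
o4: d²=232 > ρ²=50 → inactive
F = F_att + ΣF_rep = (13.2332,-4.8503)
Δp = p'−p = (1.3233,-0.4850); α = Δx/Fx = (764877/578000) / (764877/57800) = 1/10
check: Δy/Fy = (-140173/289000) / (-140173/28900) = 1/10 ✓

α = 1/10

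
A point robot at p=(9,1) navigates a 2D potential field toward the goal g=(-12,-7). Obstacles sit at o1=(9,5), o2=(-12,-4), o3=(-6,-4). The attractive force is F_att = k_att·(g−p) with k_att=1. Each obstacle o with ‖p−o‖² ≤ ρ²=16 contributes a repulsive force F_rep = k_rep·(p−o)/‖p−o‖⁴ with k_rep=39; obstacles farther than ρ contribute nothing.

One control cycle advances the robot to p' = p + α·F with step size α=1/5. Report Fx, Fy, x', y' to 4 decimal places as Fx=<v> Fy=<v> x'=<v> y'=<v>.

F_att = 1·(g−p) = 1·(-21,-8) = (-21.0000,-8.0000)
o1: d²=16 ≤ ρ²=16; F_rep = 39·(0,-4)/16² = (0.0000,-0.6094)
o2: d²=466 > ρ²=16 → inactive
o3: d²=250 > ρ²=16 → inactive
F = F_att + ΣF_rep = (-21.0000,-8.6094)
p' = p + 1/5·F = (4.8000,-0.7219)

Fx=-21.0000 Fy=-8.6094 x'=4.8000 y'=-0.7219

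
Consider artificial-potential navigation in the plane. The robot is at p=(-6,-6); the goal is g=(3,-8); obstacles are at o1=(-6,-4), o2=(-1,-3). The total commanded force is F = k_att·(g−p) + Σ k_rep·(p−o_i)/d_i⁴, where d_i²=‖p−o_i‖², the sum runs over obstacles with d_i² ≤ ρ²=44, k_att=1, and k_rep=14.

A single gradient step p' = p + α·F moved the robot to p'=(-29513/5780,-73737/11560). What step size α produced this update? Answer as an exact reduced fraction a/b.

F_att = 1·(g−p) = 1·(9,-2) = (9.0000,-2.0000)
o1: d²=4 ≤ ρ²=44; F_rep = 14·(0,-2)/4² = (0.0000,-1.7500)
o2: d²=34 ≤ ρ²=44; F_rep = 14·(-5,-3)/34² = (-0.0606,-0.0363)
F = F_att + ΣF_rep = (8.9394,-3.7863)
Δp = p'−p = (0.8939,-0.3786); α = Δx/Fx = (5167/5780) / (5167/578) = 1/10
check: Δy/Fy = (-4377/11560) / (-4377/1156) = 1/10 ✓

α = 1/10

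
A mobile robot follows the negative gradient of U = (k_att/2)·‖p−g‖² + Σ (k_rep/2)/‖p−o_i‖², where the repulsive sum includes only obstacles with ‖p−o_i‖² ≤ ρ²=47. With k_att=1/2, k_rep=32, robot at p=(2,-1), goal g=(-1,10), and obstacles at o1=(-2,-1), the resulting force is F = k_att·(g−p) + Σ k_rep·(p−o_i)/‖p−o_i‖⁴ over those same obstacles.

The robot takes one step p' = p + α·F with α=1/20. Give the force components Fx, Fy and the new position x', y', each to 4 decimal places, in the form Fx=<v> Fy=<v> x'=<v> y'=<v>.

F_att = 1/2·(g−p) = 1/2·(-3,11) = (-1.5000,5.5000)
o1: d²=16 ≤ ρ²=47; F_rep = 32·(4,0)/16² = (0.5000,0.0000)
F = F_att + ΣF_rep = (-1.0000,5.5000)
p' = p + 1/20·F = (1.9500,-0.7250)

Fx=-1.0000 Fy=5.5000 x'=1.9500 y'=-0.7250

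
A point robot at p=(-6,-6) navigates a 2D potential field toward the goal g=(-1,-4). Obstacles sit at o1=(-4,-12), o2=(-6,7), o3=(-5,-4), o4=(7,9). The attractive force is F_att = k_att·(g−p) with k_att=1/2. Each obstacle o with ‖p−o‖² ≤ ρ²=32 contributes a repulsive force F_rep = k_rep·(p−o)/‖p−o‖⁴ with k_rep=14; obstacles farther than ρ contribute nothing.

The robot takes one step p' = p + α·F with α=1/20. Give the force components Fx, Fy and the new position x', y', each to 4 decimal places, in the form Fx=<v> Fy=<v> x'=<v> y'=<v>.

F_att = 1/2·(g−p) = 1/2·(5,2) = (2.5000,1.0000)
o1: d²=40 > ρ²=32 → inactive
o2: d²=169 > ρ²=32 → inactive
o3: d²=5 ≤ ρ²=32; F_rep = 14·(-1,-2)/5² = (-0.5600,-1.1200)
o4: d²=394 > ρ²=32 → inactive
F = F_att + ΣF_rep = (1.9400,-0.1200)
p' = p + 1/20·F = (-5.9030,-6.0060)

Fx=1.9400 Fy=-0.1200 x'=-5.9030 y'=-6.0060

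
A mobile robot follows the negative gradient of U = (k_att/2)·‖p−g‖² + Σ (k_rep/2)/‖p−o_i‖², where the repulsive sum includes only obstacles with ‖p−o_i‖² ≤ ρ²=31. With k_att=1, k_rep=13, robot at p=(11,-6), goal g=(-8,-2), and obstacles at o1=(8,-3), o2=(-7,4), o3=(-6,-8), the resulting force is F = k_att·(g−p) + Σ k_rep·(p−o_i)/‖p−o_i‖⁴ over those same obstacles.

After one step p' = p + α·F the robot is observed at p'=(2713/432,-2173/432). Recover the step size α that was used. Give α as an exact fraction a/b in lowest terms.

F_att = 1·(g−p) = 1·(-19,4) = (-19.0000,4.0000)
o1: d²=18 ≤ ρ²=31; F_rep = 13·(3,-3)/18² = (0.1204,-0.1204)
o2: d²=424 > ρ²=31 → inactive
o3: d²=293 > ρ²=31 → inactive
F = F_att + ΣF_rep = (-18.8796,3.8796)
Δp = p'−p = (-4.7199,0.9699); α = Δx/Fx = (-2039/432) / (-2039/108) = 1/4
check: Δy/Fy = (419/432) / (419/108) = 1/4 ✓

α = 1/4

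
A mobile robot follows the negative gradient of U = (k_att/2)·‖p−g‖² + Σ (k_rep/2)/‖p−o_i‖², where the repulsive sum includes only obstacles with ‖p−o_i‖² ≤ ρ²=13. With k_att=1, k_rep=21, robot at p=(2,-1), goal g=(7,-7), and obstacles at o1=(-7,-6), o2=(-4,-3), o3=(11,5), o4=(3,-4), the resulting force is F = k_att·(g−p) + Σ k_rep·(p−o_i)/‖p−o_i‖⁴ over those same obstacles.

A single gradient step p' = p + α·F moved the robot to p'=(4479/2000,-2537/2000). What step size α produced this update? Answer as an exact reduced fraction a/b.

α = 1/20

F_att = 1·(g−p) = 1·(5,-6) = (5.0000,-6.0000)
o1: d²=106 > ρ²=13 → inactive
o2: d²=40 > ρ²=13 → inactive
o3: d²=117 > ρ²=13 → inactive
o4: d²=10 ≤ ρ²=13; F_rep = 21·(-1,3)/10² = (-0.2100,0.6300)
F = F_att + ΣF_rep = (4.7900,-5.3700)
Δp = p'−p = (0.2395,-0.2685); α = Δx/Fx = (479/2000) / (479/100) = 1/20
check: Δy/Fy = (-537/2000) / (-537/100) = 1/20 ✓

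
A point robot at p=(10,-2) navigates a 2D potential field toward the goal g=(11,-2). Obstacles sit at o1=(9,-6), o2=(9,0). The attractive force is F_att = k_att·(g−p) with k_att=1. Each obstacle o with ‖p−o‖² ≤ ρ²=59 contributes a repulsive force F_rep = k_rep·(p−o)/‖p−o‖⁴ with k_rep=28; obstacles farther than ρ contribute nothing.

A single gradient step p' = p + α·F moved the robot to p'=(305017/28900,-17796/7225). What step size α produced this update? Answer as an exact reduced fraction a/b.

F_att = 1·(g−p) = 1·(1,0) = (1.0000,0.0000)
o1: d²=17 ≤ ρ²=59; F_rep = 28·(1,4)/17² = (0.0969,0.3875)
o2: d²=5 ≤ ρ²=59; F_rep = 28·(1,-2)/5² = (1.1200,-2.2400)
F = F_att + ΣF_rep = (2.2169,-1.8525)
Δp = p'−p = (0.5542,-0.4631); α = Δx/Fx = (16017/28900) / (16017/7225) = 1/4
check: Δy/Fy = (-3346/7225) / (-13384/7225) = 1/4 ✓

α = 1/4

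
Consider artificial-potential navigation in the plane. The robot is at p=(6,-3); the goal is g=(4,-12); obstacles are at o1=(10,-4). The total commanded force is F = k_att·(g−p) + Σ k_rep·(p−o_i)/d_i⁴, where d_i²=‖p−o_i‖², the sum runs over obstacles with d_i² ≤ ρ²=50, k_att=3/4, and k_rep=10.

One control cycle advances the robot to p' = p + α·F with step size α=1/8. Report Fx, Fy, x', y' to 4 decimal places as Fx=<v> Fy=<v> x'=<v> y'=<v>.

F_att = 3/4·(g−p) = 3/4·(-2,-9) = (-1.5000,-6.7500)
o1: d²=17 ≤ ρ²=50; F_rep = 10·(-4,1)/17² = (-0.1384,0.0346)
F = F_att + ΣF_rep = (-1.6384,-6.7154)
p' = p + 1/8·F = (5.7952,-3.8394)

Fx=-1.6384 Fy=-6.7154 x'=5.7952 y'=-3.8394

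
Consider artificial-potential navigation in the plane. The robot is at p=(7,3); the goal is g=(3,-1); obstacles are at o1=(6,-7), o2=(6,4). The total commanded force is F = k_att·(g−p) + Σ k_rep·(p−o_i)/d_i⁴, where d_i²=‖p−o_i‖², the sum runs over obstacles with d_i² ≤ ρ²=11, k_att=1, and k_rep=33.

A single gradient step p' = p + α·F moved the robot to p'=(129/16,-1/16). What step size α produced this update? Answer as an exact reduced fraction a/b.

α = 1/4

F_att = 1·(g−p) = 1·(-4,-4) = (-4.0000,-4.0000)
o1: d²=101 > ρ²=11 → inactive
o2: d²=2 ≤ ρ²=11; F_rep = 33·(1,-1)/2² = (8.2500,-8.2500)
F = F_att + ΣF_rep = (4.2500,-12.2500)
Δp = p'−p = (1.0625,-3.0625); α = Δx/Fx = (17/16) / (17/4) = 1/4
check: Δy/Fy = (-49/16) / (-49/4) = 1/4 ✓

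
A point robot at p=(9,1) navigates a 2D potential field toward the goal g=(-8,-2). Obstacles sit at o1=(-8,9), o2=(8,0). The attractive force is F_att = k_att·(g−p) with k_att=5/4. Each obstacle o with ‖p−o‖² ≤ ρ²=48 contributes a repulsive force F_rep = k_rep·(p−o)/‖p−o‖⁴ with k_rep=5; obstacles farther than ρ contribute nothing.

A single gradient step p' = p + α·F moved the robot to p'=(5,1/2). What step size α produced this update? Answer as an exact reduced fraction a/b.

F_att = 5/4·(g−p) = 5/4·(-17,-3) = (-21.2500,-3.7500)
o1: d²=353 > ρ²=48 → inactive
o2: d²=2 ≤ ρ²=48; F_rep = 5·(1,1)/2² = (1.2500,1.2500)
F = F_att + ΣF_rep = (-20.0000,-2.5000)
Δp = p'−p = (-4.0000,-0.5000); α = Δx/Fx = (-4) / (-20) = 1/5
check: Δy/Fy = (-1/2) / (-5/2) = 1/5 ✓

α = 1/5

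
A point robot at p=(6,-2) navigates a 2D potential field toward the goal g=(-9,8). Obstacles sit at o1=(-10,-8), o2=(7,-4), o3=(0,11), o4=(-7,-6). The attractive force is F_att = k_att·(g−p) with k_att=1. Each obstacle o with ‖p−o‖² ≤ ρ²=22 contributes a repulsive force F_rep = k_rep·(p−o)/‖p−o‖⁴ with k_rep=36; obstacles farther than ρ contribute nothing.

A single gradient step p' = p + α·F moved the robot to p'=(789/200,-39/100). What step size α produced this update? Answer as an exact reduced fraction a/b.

F_att = 1·(g−p) = 1·(-15,10) = (-15.0000,10.0000)
o1: d²=292 > ρ²=22 → inactive
o2: d²=5 ≤ ρ²=22; F_rep = 36·(-1,2)/5² = (-1.4400,2.8800)
o3: d²=205 > ρ²=22 → inactive
o4: d²=185 > ρ²=22 → inactive
F = F_att + ΣF_rep = (-16.4400,12.8800)
Δp = p'−p = (-2.0550,1.6100); α = Δx/Fx = (-411/200) / (-411/25) = 1/8
check: Δy/Fy = (161/100) / (322/25) = 1/8 ✓

α = 1/8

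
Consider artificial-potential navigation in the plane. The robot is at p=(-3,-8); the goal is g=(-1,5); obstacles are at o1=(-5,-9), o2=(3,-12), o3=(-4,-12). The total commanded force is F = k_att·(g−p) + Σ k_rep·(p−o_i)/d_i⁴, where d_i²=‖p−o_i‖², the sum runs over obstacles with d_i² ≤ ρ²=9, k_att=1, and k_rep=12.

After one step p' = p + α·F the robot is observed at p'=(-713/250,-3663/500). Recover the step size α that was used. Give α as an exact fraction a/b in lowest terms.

α = 1/20

F_att = 1·(g−p) = 1·(2,13) = (2.0000,13.0000)
o1: d²=5 ≤ ρ²=9; F_rep = 12·(2,1)/5² = (0.9600,0.4800)
o2: d²=52 > ρ²=9 → inactive
o3: d²=17 > ρ²=9 → inactive
F = F_att + ΣF_rep = (2.9600,13.4800)
Δp = p'−p = (0.1480,0.6740); α = Δx/Fx = (37/250) / (74/25) = 1/20
check: Δy/Fy = (337/500) / (337/25) = 1/20 ✓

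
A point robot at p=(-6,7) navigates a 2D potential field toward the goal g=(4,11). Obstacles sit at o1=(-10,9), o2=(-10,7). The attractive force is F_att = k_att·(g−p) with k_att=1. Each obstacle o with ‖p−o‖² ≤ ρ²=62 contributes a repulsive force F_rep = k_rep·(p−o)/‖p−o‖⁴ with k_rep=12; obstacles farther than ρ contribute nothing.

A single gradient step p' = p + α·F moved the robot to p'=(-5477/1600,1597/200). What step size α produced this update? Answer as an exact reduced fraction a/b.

F_att = 1·(g−p) = 1·(10,4) = (10.0000,4.0000)
o1: d²=20 ≤ ρ²=62; F_rep = 12·(4,-2)/20² = (0.1200,-0.0600)
o2: d²=16 ≤ ρ²=62; F_rep = 12·(4,0)/16² = (0.1875,0.0000)
F = F_att + ΣF_rep = (10.3075,3.9400)
Δp = p'−p = (2.5769,0.9850); α = Δx/Fx = (4123/1600) / (4123/400) = 1/4
check: Δy/Fy = (197/200) / (197/50) = 1/4 ✓

α = 1/4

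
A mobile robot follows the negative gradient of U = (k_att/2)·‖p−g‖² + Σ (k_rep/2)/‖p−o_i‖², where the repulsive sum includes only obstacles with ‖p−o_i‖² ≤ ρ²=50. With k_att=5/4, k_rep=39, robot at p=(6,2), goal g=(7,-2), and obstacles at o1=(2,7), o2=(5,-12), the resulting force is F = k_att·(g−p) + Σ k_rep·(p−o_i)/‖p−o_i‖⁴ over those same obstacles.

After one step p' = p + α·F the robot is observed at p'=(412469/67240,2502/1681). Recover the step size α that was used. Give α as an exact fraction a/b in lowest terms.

α = 1/10

F_att = 5/4·(g−p) = 5/4·(1,-4) = (1.2500,-5.0000)
o1: d²=41 ≤ ρ²=50; F_rep = 39·(4,-5)/41² = (0.0928,-0.1160)
o2: d²=197 > ρ²=50 → inactive
F = F_att + ΣF_rep = (1.3428,-5.1160)
Δp = p'−p = (0.1343,-0.5116); α = Δx/Fx = (9029/67240) / (9029/6724) = 1/10
check: Δy/Fy = (-860/1681) / (-8600/1681) = 1/10 ✓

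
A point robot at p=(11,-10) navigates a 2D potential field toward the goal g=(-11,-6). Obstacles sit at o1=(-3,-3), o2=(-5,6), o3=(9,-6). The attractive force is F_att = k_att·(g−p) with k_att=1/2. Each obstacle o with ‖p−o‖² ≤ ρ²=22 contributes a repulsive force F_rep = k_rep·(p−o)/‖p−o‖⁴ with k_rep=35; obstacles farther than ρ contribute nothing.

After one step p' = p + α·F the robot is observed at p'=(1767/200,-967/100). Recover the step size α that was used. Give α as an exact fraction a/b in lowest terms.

F_att = 1/2·(g−p) = 1/2·(-22,4) = (-11.0000,2.0000)
o1: d²=245 > ρ²=22 → inactive
o2: d²=512 > ρ²=22 → inactive
o3: d²=20 ≤ ρ²=22; F_rep = 35·(2,-4)/20² = (0.1750,-0.3500)
F = F_att + ΣF_rep = (-10.8250,1.6500)
Δp = p'−p = (-2.1650,0.3300); α = Δx/Fx = (-433/200) / (-433/40) = 1/5
check: Δy/Fy = (33/100) / (33/20) = 1/5 ✓

α = 1/5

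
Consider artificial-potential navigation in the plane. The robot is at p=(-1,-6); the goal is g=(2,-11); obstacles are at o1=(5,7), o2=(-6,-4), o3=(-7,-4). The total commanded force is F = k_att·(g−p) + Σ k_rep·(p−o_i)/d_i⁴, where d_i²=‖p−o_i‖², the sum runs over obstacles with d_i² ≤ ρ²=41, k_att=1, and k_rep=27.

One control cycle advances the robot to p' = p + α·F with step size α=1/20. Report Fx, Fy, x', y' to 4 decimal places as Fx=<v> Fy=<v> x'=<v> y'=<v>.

Fx=3.2618 Fy=-5.0980 x'=-0.8369 y'=-6.2549

F_att = 1·(g−p) = 1·(3,-5) = (3.0000,-5.0000)
o1: d²=205 > ρ²=41 → inactive
o2: d²=29 ≤ ρ²=41; F_rep = 27·(5,-2)/29² = (0.1605,-0.0642)
o3: d²=40 ≤ ρ²=41; F_rep = 27·(6,-2)/40² = (0.1013,-0.0338)
F = F_att + ΣF_rep = (3.2618,-5.0980)
p' = p + 1/20·F = (-0.8369,-6.2549)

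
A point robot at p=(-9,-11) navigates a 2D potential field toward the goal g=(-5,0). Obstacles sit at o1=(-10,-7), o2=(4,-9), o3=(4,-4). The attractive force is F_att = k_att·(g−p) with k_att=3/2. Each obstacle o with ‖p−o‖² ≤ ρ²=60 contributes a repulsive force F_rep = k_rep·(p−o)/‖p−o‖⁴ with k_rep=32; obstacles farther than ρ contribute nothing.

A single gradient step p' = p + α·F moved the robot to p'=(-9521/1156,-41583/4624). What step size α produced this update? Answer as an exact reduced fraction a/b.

α = 1/8

F_att = 3/2·(g−p) = 3/2·(4,11) = (6.0000,16.5000)
o1: d²=17 ≤ ρ²=60; F_rep = 32·(1,-4)/17² = (0.1107,-0.4429)
o2: d²=173 > ρ²=60 → inactive
o3: d²=218 > ρ²=60 → inactive
F = F_att + ΣF_rep = (6.1107,16.0571)
Δp = p'−p = (0.7638,2.0071); α = Δx/Fx = (883/1156) / (1766/289) = 1/8
check: Δy/Fy = (9281/4624) / (9281/578) = 1/8 ✓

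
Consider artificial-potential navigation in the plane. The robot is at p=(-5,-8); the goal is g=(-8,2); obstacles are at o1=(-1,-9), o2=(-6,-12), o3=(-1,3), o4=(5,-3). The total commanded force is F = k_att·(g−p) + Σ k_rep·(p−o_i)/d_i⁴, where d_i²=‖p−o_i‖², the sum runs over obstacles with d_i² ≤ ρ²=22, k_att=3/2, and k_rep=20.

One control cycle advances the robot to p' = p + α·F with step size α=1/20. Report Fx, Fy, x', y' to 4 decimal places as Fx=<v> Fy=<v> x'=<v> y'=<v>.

Fx=-4.7076 Fy=15.3460 x'=-5.2354 y'=-7.2327

F_att = 3/2·(g−p) = 3/2·(-3,10) = (-4.5000,15.0000)
o1: d²=17 ≤ ρ²=22; F_rep = 20·(-4,1)/17² = (-0.2768,0.0692)
o2: d²=17 ≤ ρ²=22; F_rep = 20·(1,4)/17² = (0.0692,0.2768)
o3: d²=137 > ρ²=22 → inactive
o4: d²=125 > ρ²=22 → inactive
F = F_att + ΣF_rep = (-4.7076,15.3460)
p' = p + 1/20·F = (-5.2354,-7.2327)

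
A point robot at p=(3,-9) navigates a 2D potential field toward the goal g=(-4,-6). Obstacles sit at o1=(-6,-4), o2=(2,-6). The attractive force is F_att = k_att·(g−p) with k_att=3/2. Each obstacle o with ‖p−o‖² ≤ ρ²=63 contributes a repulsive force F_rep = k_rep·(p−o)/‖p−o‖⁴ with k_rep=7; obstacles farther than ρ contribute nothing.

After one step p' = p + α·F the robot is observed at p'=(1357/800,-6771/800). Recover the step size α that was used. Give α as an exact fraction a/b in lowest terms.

F_att = 3/2·(g−p) = 3/2·(-7,3) = (-10.5000,4.5000)
o1: d²=106 > ρ²=63 → inactive
o2: d²=10 ≤ ρ²=63; F_rep = 7·(1,-3)/10² = (0.0700,-0.2100)
F = F_att + ΣF_rep = (-10.4300,4.2900)
Δp = p'−p = (-1.3037,0.5363); α = Δx/Fx = (-1043/800) / (-1043/100) = 1/8
check: Δy/Fy = (429/800) / (429/100) = 1/8 ✓

α = 1/8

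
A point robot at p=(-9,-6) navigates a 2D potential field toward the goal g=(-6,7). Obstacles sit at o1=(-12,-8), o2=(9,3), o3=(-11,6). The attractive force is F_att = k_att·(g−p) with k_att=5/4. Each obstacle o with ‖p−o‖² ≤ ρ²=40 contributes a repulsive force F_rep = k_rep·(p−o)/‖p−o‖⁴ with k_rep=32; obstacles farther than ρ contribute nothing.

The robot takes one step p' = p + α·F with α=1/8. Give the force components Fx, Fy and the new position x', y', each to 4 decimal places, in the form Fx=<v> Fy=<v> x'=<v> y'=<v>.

F_att = 5/4·(g−p) = 5/4·(3,13) = (3.7500,16.2500)
o1: d²=13 ≤ ρ²=40; F_rep = 32·(3,2)/13² = (0.5680,0.3787)
o2: d²=405 > ρ²=40 → inactive
o3: d²=148 > ρ²=40 → inactive
F = F_att + ΣF_rep = (4.3180,16.6287)
p' = p + 1/8·F = (-8.4602,-3.9214)

Fx=4.3180 Fy=16.6287 x'=-8.4602 y'=-3.9214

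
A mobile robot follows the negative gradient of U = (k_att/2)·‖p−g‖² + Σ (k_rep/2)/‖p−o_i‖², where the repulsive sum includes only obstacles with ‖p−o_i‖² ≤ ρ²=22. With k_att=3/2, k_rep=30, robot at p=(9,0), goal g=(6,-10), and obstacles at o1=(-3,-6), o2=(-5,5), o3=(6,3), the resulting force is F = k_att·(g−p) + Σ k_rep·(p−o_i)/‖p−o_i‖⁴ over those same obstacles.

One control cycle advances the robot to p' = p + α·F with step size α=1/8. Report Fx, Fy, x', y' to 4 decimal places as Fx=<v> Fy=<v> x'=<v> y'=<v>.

F_att = 3/2·(g−p) = 3/2·(-3,-10) = (-4.5000,-15.0000)
o1: d²=180 > ρ²=22 → inactive
o2: d²=221 > ρ²=22 → inactive
o3: d²=18 ≤ ρ²=22; F_rep = 30·(3,-3)/18² = (0.2778,-0.2778)
F = F_att + ΣF_rep = (-4.2222,-15.2778)
p' = p + 1/8·F = (8.4722,-1.9097)

Fx=-4.2222 Fy=-15.2778 x'=8.4722 y'=-1.9097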